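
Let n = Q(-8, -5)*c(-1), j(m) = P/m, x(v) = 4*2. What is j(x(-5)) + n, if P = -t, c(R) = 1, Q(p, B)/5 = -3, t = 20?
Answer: -35/2 ≈ -17.500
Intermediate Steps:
Q(p, B) = -15 (Q(p, B) = 5*(-3) = -15)
P = -20 (P = -1*20 = -20)
x(v) = 8
j(m) = -20/m
n = -15 (n = -15*1 = -15)
j(x(-5)) + n = -20/8 - 15 = -20*⅛ - 15 = -5/2 - 15 = -35/2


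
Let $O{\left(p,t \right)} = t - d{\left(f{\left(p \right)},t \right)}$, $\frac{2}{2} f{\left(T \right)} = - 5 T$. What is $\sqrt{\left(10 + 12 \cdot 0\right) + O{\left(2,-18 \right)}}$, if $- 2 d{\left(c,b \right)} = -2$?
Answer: $3 i \approx 3.0 i$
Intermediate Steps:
$f{\left(T \right)} = - 5 T$
$d{\left(c,b \right)} = 1$ ($d{\left(c,b \right)} = \left(- \frac{1}{2}\right) \left(-2\right) = 1$)
$O{\left(p,t \right)} = -1 + t$ ($O{\left(p,t \right)} = t - 1 = -1 + t$)
$\sqrt{\left(10 + 12 \cdot 0\right) + O{\left(2,-18 \right)}} = \sqrt{\left(10 + 12 \cdot 0\right) - 19} = \sqrt{\left(10 + 0\right) - 19} = \sqrt{10 - 19} = \sqrt{-9} = 3 i$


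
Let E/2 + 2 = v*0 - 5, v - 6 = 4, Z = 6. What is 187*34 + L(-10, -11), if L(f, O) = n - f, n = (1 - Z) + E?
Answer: 6349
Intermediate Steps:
v = 10 (v = 6 + 4 = 10)
E = -14 (E = -4 + 2*(10*0 - 5) = -4 + 2*(0 - 5) = -4 + 2*(-5) = -4 - 10 = -14)
n = -19 (n = (1 - 1*6) - 14 = (1 - 6) - 14 = -5 - 14 = -19)
L(f, O) = -19 - f
187*34 + L(-10, -11) = 187*34 + (-19 - 1*(-10)) = 6358 + (-19 + 10) = 6358 - 9 = 6349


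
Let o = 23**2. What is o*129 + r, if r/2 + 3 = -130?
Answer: 67975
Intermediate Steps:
o = 529
r = -266 (r = -6 + 2*(-130) = -6 - 260 = -266)
o*129 + r = 529*129 - 266 = 68241 - 266 = 67975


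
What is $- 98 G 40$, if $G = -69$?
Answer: $270480$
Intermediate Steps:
$- 98 G 40 = \left(-98\right) \left(-69\right) 40 = 6762 \cdot 40 = 270480$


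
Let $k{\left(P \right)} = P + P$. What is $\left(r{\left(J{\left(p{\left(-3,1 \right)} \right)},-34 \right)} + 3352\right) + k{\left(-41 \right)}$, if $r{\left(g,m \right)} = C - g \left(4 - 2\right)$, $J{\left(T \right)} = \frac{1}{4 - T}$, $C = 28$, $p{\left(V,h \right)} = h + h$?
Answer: $3297$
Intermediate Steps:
$p{\left(V,h \right)} = 2 h$
$k{\left(P \right)} = 2 P$
$r{\left(g,m \right)} = 28 - 2 g$ ($r{\left(g,m \right)} = 28 - g \left(4 - 2\right) = 28 - g 2 = 28 - 2 g$)
$\left(r{\left(J{\left(p{\left(-3,1 \right)} \right)},-34 \right)} + 3352\right) + k{\left(-41 \right)} = \left(\left(28 - 2 \left(- \frac{1}{-4 + 2 \cdot 1}\right)\right) + 3352\right) + 2 \left(-41\right) = \left(\left(28 - 2 \left(- \frac{1}{-4 + 2}\right)\right) + 3352\right) - 82 = \left(\left(28 - 2 \left(- \frac{1}{-2}\right)\right) + 3352\right) - 82 = \left(\left(28 - 2 \left(\left(-1\right) \left(- \frac{1}{2}\right)\right)\right) + 3352\right) - 82 = \left(\left(28 - 1\right) + 3352\right) - 82 = \left(27 + 3352\right) - 82 = 3379 - 82 = 3297$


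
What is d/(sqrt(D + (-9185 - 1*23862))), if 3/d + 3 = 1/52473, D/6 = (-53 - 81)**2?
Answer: -157419*sqrt(74689)/11757393002 ≈ -0.0036591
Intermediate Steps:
D = 107736 (D = 6*(-53 - 81)**2 = 6*(-134)**2 = 6*17956 = 107736)
d = -157419/157418 (d = 3/(-3 + 1/52473) = 3/(-157418/52473) = 3*(-52473/157418) = -157419/157418 ≈ -1.0000)
d/(sqrt(D + (-9185 - 1*23862))) = -157419/(157418*sqrt(107736 + (-9185 - 1*23862))) = -157419/(157418*sqrt(107736 + (-9185 - 23862))) = -157419/(157418*sqrt(107736 - 33047)) = -157419*sqrt(74689)/74689/157418 = -157419*sqrt(74689)/11757393002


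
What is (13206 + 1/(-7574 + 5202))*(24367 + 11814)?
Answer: 1133356474211/2372 ≈ 4.7781e+8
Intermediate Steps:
(13206 + 1/(-7574 + 5202))*(24367 + 11814) = (13206 + 1/(-2372))*36181 = (13206 - 1/2372)*36181 = (31324631/2372)*36181 = 1133356474211/2372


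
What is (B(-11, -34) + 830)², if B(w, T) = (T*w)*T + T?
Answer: 142086400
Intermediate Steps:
B(w, T) = T + w*T² (B(w, T) = w*T² + T = T + w*T²)
(B(-11, -34) + 830)² = (-34*(1 - 34*(-11)) + 830)² = (-34*(1 + 374) + 830)² = (-34*375 + 830)² = (-12750 + 830)² = (-11920)² = 142086400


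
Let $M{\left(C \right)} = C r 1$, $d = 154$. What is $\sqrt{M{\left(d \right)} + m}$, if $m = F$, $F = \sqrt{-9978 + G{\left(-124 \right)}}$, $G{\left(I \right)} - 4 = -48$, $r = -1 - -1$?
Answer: $\sqrt[4]{-10022} \approx 7.075 + 7.075 i$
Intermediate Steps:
$r = 0$ ($r = -1 + 1 = 0$)
$G{\left(I \right)} = -44$ ($G{\left(I \right)} = 4 - 48 = -44$)
$M{\left(C \right)} = 0$ ($M{\left(C \right)} = C 0 \cdot 1 = 0 \cdot 1 = 0$)
$F = i \sqrt{10022}$ ($F = \sqrt{-9978 - 44} = \sqrt{-10022} = i \sqrt{10022} \approx 100.11 i$)
$m = i \sqrt{10022} \approx 100.11 i$
$\sqrt{M{\left(d \right)} + m} = \sqrt{0 + i \sqrt{10022}} = \sqrt{i \sqrt{10022}} = \sqrt[4]{10022} \sqrt{i}$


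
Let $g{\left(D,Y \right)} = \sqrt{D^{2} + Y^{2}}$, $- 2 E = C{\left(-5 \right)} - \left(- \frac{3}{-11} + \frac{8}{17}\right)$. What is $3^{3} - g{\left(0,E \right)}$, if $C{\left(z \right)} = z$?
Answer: $\frac{4512}{187} \approx 24.128$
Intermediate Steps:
$E = \frac{537}{187}$ ($E = - \frac{-5 - \left(- \frac{3}{-11} + \frac{8}{17}\right)}{2} = - \frac{-5 - \left(\left(-3\right) \left(- \frac{1}{11}\right) + 8 \cdot \frac{1}{17}\right)}{2} = - \frac{-5 - \left(\frac{3}{11} + \frac{8}{17}\right)}{2} = - \frac{-5 - \frac{139}{187}}{2} = \left(- \frac{1}{2}\right) \left(- \frac{1074}{187}\right) = \frac{537}{187} \approx 2.8717$)
$3^{3} - g{\left(0,E \right)} = 3^{3} - \sqrt{0^{2} + \left(\frac{537}{187}\right)^{2}} = 27 - \sqrt{0 + \frac{288369}{34969}} = 27 - \sqrt{\frac{288369}{34969}} = 27 - \frac{537}{187} = \frac{4512}{187}$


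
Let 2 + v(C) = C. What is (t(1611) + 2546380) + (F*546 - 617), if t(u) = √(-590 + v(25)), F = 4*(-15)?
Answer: 2513003 + 9*I*√7 ≈ 2.513e+6 + 23.812*I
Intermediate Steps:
F = -60
v(C) = -2 + C
t(u) = 9*I*√7 (t(u) = √(-590 + (-2 + 25)) = √(-590 + 23) = √(-567) = 9*I*√7)
(t(1611) + 2546380) + (F*546 - 617) = (9*I*√7 + 2546380) + (-60*546 - 617) = (2546380 + 9*I*√7) + (-32760 - 617) = (2546380 + 9*I*√7) - 33377 = 2513003 + 9*I*√7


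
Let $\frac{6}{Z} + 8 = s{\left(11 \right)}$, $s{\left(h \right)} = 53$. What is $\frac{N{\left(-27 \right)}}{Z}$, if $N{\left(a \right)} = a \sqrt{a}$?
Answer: $- \frac{1215 i \sqrt{3}}{2} \approx - 1052.2 i$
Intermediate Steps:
$N{\left(a \right)} = a^{\frac{3}{2}}$
$Z = \frac{2}{15}$ ($Z = \frac{6}{-8 + 53} = \frac{6}{45} = 6 \cdot \frac{1}{45} = \frac{2}{15} \approx 0.13333$)
$\frac{N{\left(-27 \right)}}{Z} = \frac{\left(-27\right)^{\frac{3}{2}}}{\frac{2}{15}} = - 81 i \sqrt{3} \cdot \frac{15}{2} = - \frac{1215 i \sqrt{3}}{2}$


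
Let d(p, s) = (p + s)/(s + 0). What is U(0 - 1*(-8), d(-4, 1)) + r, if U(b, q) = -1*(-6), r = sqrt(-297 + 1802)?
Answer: 6 + sqrt(1505) ≈ 44.794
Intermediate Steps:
d(p, s) = (p + s)/s
r = sqrt(1505) ≈ 38.794
U(b, q) = 6
U(0 - 1*(-8), d(-4, 1)) + r = 6 + sqrt(1505)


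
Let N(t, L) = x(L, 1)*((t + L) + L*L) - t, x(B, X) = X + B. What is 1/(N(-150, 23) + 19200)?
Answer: 1/28998 ≈ 3.4485e-5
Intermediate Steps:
x(B, X) = B + X
N(t, L) = -t + (1 + L)*(L + t + L**2) (N(t, L) = (L + 1)*((t + L) + L*L) - t = (1 + L)*((L + t) + L**2) - t = (1 + L)*(L + t + L**2) - t = -t + (1 + L)*(L + t + L**2))
1/(N(-150, 23) + 19200) = 1/(23*(1 - 150 + 23**2 + 2*23) + 19200) = 1/(23*(1 - 150 + 529 + 46) + 19200) = 1/(23*426 + 19200) = 1/(9798 + 19200) = 1/28998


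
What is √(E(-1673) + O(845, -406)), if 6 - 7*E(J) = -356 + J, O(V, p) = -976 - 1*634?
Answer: I*√64645/7 ≈ 36.322*I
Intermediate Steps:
O(V, p) = -1610 (O(V, p) = -976 - 634 = -1610)
E(J) = 362/7 - J/7 (E(J) = 6/7 - (-356 + J)/7 = 6/7 + (356/7 - J/7) = 362/7 - J/7)
√(E(-1673) + O(845, -406)) = √((362/7 - ⅐*(-1673)) - 1610) = √((362/7 + 239) - 1610) = √(2035/7 - 1610) = √(-9235/7) = I*√64645/7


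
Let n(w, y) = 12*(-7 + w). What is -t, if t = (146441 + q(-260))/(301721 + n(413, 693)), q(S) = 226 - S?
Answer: -146927/306593 ≈ -0.47922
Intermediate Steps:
n(w, y) = -84 + 12*w
t = 146927/306593 (t = (146441 + (226 - 1*(-260)))/(301721 + (-84 + 12*413)) = (146441 + (226 + 260))/(301721 + (-84 + 4956)) = (146441 + 486)/(301721 + 4872) = 146927/306593 ≈ 0.47922)
-t = -1*146927/306593 = -146927/306593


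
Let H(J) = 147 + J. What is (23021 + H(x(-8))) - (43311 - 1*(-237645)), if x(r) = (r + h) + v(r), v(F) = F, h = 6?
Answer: -257798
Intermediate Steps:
x(r) = 6 + 2*r (x(r) = (r + 6) + r = (6 + r) + r = 6 + 2*r)
(23021 + H(x(-8))) - (43311 - 1*(-237645)) = (23021 + (147 + (6 + 2*(-8)))) - (43311 - 1*(-237645)) = (23021 + (147 + (6 - 16))) - (43311 + 237645) = (23021 + (147 - 10)) - 1*280956 = (23021 + 137) - 280956 = 23158 - 280956 = -257798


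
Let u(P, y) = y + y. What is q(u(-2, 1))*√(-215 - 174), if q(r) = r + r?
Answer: 4*I*√389 ≈ 78.892*I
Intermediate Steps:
u(P, y) = 2*y
q(r) = 2*r
q(u(-2, 1))*√(-215 - 174) = (2*(2*1))*√(-215 - 174) = (2*2)*√(-389) = 4*(I*√389) = 4*I*√389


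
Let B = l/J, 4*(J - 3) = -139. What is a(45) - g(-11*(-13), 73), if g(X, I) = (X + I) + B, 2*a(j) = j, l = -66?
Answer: -49677/254 ≈ -195.58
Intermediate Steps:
a(j) = j/2
J = -127/4 (J = 3 + (1/4)*(-139) = 3 - 139/4 = -127/4 ≈ -31.750)
B = 264/127 (B = -66/(-127/4) = -66*(-4/127) = 264/127 ≈ 2.0787)
g(X, I) = 264/127 + I + X (g(X, I) = (X + I) + 264/127 = (I + X) + 264/127 = 264/127 + I + X)
a(45) - g(-11*(-13), 73) = (1/2)*45 - (264/127 + 73 - 11*(-13)) = 45/2 - (264/127 + 73 + 143) = 45/2 - 1*27696/127 = 45/2 - 27696/127 = -49677/254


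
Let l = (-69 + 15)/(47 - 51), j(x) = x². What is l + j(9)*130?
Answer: 21087/2 ≈ 10544.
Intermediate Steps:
l = 27/2 (l = -54/(-4) = -54*(-¼) = 27/2 ≈ 13.500)
l + j(9)*130 = 27/2 + 9²*130 = 27/2 + 81*130 = 27/2 + 10530 = 21087/2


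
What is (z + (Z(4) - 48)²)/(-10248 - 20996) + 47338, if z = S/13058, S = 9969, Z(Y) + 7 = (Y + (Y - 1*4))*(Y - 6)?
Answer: 19313101950205/407984152 ≈ 47338.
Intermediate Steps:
Z(Y) = -7 + (-6 + Y)*(-4 + 2*Y) (Z(Y) = -7 + (Y + (Y - 1*4))*(Y - 6) = -7 + (Y + (Y - 4))*(-6 + Y) = -7 + (Y + (-4 + Y))*(-6 + Y) = -7 + (-4 + 2*Y)*(-6 + Y) = -7 + (-6 + Y)*(-4 + 2*Y))
z = 9969/13058 ≈ 0.76344
(z + (Z(4) - 48)²)/(-10248 - 20996) + 47338 = (9969/13058 + ((17 - 16*4 + 2*4²) - 48)²)/(-10248 - 20996) + 47338 = (9969/13058 + ((17 - 64 + 2*16) - 48)²)/(-31244) + 47338 = (9969/13058 + ((17 - 64 + 32) - 48)²)*(-1/31244) + 47338 = (9969/13058 + (-15 - 48)²)*(-1/31244) + 47338 = (9969/13058 + (-63)²)*(-1/31244) + 47338 = (9969/13058 + 3969)*(-1/31244) + 47338 = (51837171/13058)*(-1/31244) + 47338 = -51837171/407984152 + 47338 = 19313101950205/407984152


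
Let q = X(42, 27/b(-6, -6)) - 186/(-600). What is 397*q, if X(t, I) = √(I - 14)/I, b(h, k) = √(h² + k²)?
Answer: 12307/100 + 397*√(-112 + 18*√2)/9 ≈ 123.07 + 410.36*I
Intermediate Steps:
X(t, I) = √(-14 + I)/I
q = 31/100 + 2*√2*√(-14 + 9*√2/4)/9 (q = √(-14 + 27/(√((-6)² + (-6)²)))/((27/(√((-6)² + (-6)²)))) - 186/(-600) = √(-14 + 27/(√(36 + 36)))/((27/(√(36 + 36)))) - 186*(-1)/600 = √(-14 + 27/(√72))/((27/(√72))) - 1*(-31/100) = √(-14 + 27/((6*√2)))/((27/((6*√2)))) + 31/100 = √(-14 + 27*(√2/12))/((27*(√2/12))) + 31/100 = √(-14 + 9*√2/4)/((9*√2/4)) + 31/100 = (2*√2/9)*√(-14 + 9*√2/4) + 31/100 = 2*√2*√(-14 + 9*√2/4)/9 + 31/100 = 31/100 + 2*√2*√(-14 + 9*√2/4)/9 ≈ 0.31 + 1.0337*I)
397*q = 397*(31/100 + √(-112 + 18*√2)/9) = 12307/100 + 397*√(-112 + 18*√2)/9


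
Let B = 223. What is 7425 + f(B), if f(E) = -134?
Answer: 7291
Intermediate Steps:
7425 + f(B) = 7425 - 134 = 7291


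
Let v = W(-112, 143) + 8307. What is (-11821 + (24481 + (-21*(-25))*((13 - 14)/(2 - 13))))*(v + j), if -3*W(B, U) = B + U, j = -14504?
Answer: -867692090/11 ≈ -7.8881e+7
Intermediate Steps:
W(B, U) = -B/3 - U/3 (W(B, U) = -(B + U)/3 = -B/3 - U/3)
v = 24890/3 (v = (-⅓*(-112) - ⅓*143) + 8307 = (112/3 - 143/3) + 8307 = -31/3 + 8307 = 24890/3 ≈ 8296.7)
(-11821 + (24481 + (-21*(-25))*((13 - 14)/(2 - 13))))*(v + j) = (-11821 + (24481 + (-21*(-25))*((13 - 14)/(2 - 13))))*(24890/3 - 14504) = (-11821 + (24481 + 525*(-1/(-11))))*(-18622/3) = (-11821 + (24481 + 525*(-1*(-1/11))))*(-18622/3) = (-11821 + (24481 + 525*(1/11)))*(-18622/3) = (-11821 + (24481 + 525/11))*(-18622/3) = (-11821 + 269816/11)*(-18622/3) = (139785/11)*(-18622/3) = -867692090/11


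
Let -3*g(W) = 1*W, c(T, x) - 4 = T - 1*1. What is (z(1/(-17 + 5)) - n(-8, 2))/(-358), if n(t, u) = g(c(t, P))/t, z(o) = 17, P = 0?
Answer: -413/8592 ≈ -0.048068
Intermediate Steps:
c(T, x) = 3 + T (c(T, x) = 4 + (T - 1*1) = 4 + (T - 1) = 4 + (-1 + T) = 3 + T)
g(W) = -W/3
n(t, u) = (-1 - t/3)/t (n(t, u) = (-(3 + t)/3)/t = (-1 - t/3)/t)
(z(1/(-17 + 5)) - n(-8, 2))/(-358) = (17 - (-3 - 1*(-8))/(3*(-8)))/(-358) = (17 - (-1)*(-3 + 8)/(3*8))*(-1/358) = (17 - (-1)*5/(3*8))*(-1/358) = (17 - 1*(-5/24))*(-1/358) = (17 + 5/24)*(-1/358) = (413/24)*(-1/358) = -413/8592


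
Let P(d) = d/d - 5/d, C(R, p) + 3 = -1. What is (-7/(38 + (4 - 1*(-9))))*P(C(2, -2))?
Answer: -21/68 ≈ -0.30882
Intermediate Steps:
C(R, p) = -4 (C(R, p) = -3 - 1 = -4)
P(d) = 1 - 5/d
(-7/(38 + (4 - 1*(-9))))*P(C(2, -2)) = (-7/(38 + (4 - 1*(-9))))*((-5 - 4)/(-4)) = (-7/(38 + (4 + 9)))*(-¼*(-9)) = -7/(38 + 13)*(9/4) = -7/51*(9/4) = -7*1/51*(9/4) = -7/51*9/4 = -21/68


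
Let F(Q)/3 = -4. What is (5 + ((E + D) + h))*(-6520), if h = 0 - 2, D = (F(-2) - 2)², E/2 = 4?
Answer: -1349640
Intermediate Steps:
E = 8 (E = 2*4 = 8)
F(Q) = -12 (F(Q) = 3*(-4) = -12)
D = 196 (D = (-12 - 2)² = (-14)² = 196)
h = -2
(5 + ((E + D) + h))*(-6520) = (5 + ((8 + 196) - 2))*(-6520) = (5 + (204 - 2))*(-6520) = (5 + 202)*(-6520) = 207*(-6520) = -1349640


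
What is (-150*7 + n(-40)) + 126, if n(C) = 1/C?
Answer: -36961/40 ≈ -924.03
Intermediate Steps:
(-150*7 + n(-40)) + 126 = (-150*7 + 1/(-40)) + 126 = (-1050 - 1/40) + 126 = -42001/40 + 126 = -36961/40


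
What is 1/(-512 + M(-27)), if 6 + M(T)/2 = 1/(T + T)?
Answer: -27/14149 ≈ -0.0019083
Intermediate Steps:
M(T) = -12 + 1/T (M(T) = -12 + 2/(T + T) = -12 + 2/((2*T)) = -12 + 2*(1/(2*T)) = -12 + 1/T)
1/(-512 + M(-27)) = 1/(-512 + (-12 + 1/(-27))) = 1/(-512 + (-12 - 1/27)) = 1/(-512 - 325/27) = 1/(-14149/27) = -27/14149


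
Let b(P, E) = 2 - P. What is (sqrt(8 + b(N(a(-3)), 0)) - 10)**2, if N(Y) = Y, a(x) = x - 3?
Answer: 36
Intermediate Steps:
a(x) = -3 + x
(sqrt(8 + b(N(a(-3)), 0)) - 10)**2 = (sqrt(8 + (2 - (-3 - 3))) - 10)**2 = (sqrt(8 + (2 - 1*(-6))) - 10)**2 = (sqrt(8 + (2 + 6)) - 10)**2 = (sqrt(8 + 8) - 10)**2 = (sqrt(16) - 10)**2 = (4 - 10)**2 = (-6)**2 = 36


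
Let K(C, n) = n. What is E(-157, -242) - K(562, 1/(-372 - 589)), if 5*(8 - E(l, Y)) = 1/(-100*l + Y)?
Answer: 594281849/74275690 ≈ 8.0010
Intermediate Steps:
E(l, Y) = 8 - 1/(5*(Y - 100*l)) (E(l, Y) = 8 - 1/(5*(-100*l + Y)) = 8 - 1/(5*(Y - 100*l)))
E(-157, -242) - K(562, 1/(-372 - 589)) = (-1 - 4000*(-157) + 40*(-242))/(5*(-242 - 100*(-157))) - 1/(-372 - 589) = (-1 + 628000 - 9680)/(5*(-242 + 15700)) - 1/(-961) = (⅕)*618319/15458 - 1*(-1/961) = (⅕)*(1/15458)*618319 + 1/961 = 618319/77290 + 1/961 = 594281849/74275690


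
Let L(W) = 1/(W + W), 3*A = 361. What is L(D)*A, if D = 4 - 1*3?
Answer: 361/6 ≈ 60.167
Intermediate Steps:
A = 361/3 (A = (⅓)*361 = 361/3 ≈ 120.33)
D = 1 (D = 4 - 3 = 1)
L(W) = 1/(2*W)
L(D)*A = ((½)/1)*(361/3) = ((½)*1)*(361/3) = (½)*(361/3) = 361/6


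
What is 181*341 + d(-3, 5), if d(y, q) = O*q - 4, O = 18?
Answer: 61807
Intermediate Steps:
d(y, q) = -4 + 18*q (d(y, q) = 18*q - 4 = -4 + 18*q)
181*341 + d(-3, 5) = 181*341 + (-4 + 18*5) = 61721 + (-4 + 90) = 61721 + 86 = 61807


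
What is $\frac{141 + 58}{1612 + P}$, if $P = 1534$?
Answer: $\frac{199}{3146} \approx 0.063255$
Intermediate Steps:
$\frac{141 + 58}{1612 + P} = \frac{141 + 58}{1612 + 1534} = \frac{199}{3146}$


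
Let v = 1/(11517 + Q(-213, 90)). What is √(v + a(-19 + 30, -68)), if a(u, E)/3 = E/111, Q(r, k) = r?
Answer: I*√8930001430/69708 ≈ 1.3556*I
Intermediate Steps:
v = 1/11304 (v = 1/(11517 - 213) = 1/11304 ≈ 8.8464e-5)
a(u, E) = E/37 (a(u, E) = 3*(E/111) = E/37)
√(v + a(-19 + 30, -68)) = √(1/11304 + (1/37)*(-68)) = √(1/11304 - 68/37) = √(-768635/418248) = I*√8930001430/69708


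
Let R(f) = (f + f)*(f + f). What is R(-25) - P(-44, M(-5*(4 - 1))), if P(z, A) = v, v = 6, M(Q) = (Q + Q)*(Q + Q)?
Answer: 2494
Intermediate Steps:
M(Q) = 4*Q² (M(Q) = (2*Q)*(2*Q) = 4*Q²)
P(z, A) = 6
R(f) = 4*f² (R(f) = (2*f)*(2*f) = 4*f²)
R(-25) - P(-44, M(-5*(4 - 1))) = 4*(-25)² - 1*6 = 4*625 - 6 = 2500 - 6 = 2494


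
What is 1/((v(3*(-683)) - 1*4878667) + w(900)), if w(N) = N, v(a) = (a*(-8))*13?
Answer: -1/4664671 ≈ -2.1438e-7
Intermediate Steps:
v(a) = -104*a (v(a) = -8*a*13 = -104*a)
1/((v(3*(-683)) - 1*4878667) + w(900)) = 1/((-312*(-683) - 1*4878667) + 900) = 1/((-104*(-2049) - 4878667) + 900) = 1/((213096 - 4878667) + 900) = 1/(-4665571 + 900) = 1/(-4664671) = -1/4664671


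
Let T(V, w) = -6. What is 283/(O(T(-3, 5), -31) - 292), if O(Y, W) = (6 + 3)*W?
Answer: -283/571 ≈ -0.49562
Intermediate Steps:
O(Y, W) = 9*W
283/(O(T(-3, 5), -31) - 292) = 283/(9*(-31) - 292) = 283/(-279 - 292) = 283/(-571) = -1/571*283 = -283/571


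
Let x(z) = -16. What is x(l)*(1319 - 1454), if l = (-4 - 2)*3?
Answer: 2160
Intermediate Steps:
l = -18 (l = -6*3 = -18)
x(l)*(1319 - 1454) = -16*(1319 - 1454) = -16*(-135) = 2160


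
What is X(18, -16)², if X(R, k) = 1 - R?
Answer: 289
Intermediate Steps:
X(18, -16)² = (1 - 1*18)² = (1 - 18)² = (-17)² = 289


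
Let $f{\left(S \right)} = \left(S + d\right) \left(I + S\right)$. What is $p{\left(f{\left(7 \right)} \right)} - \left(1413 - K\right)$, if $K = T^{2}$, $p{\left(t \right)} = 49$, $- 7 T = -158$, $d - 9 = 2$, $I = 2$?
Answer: $- \frac{41872}{49} \approx -854.53$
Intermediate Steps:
$d = 11$ ($d = 9 + 2 = 11$)
$f{\left(S \right)} = \left(2 + S\right) \left(11 + S\right)$ ($f{\left(S \right)} = \left(S + 11\right) \left(2 + S\right) = \left(11 + S\right) \left(2 + S\right) = \left(2 + S\right) \left(11 + S\right)$)
$T = \frac{158}{7}$ ($T = \left(- \frac{1}{7}\right) \left(-158\right) = \frac{158}{7} \approx 22.571$)
$K = \frac{24964}{49}$ ($K = \left(\frac{158}{7}\right)^{2} = \frac{24964}{49} \approx 509.47$)
$p{\left(f{\left(7 \right)} \right)} - \left(1413 - K\right) = 49 - \left(1413 - \frac{24964}{49}\right) = 49 - \frac{44273}{49} = - \frac{41872}{49}$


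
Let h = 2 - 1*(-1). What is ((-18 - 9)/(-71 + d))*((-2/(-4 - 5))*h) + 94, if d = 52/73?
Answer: 483628/5131 ≈ 94.256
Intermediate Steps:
d = 52/73 (d = 52*(1/73) = 52/73 ≈ 0.71233)
h = 3 (h = 2 + 1 = 3)
((-18 - 9)/(-71 + d))*((-2/(-4 - 5))*h) + 94 = ((-18 - 9)/(-71 + 52/73))*(-2/(-4 - 5)*3) + 94 = (-27/(-5131/73))*(-2/(-9)*3) + 94 = (-27*(-73/5131))*(-2*(-1/9)*3) + 94 = 1971*((2/9)*3)/5131 + 94 = (1971/5131)*(2/3) + 94 = 1314/5131 + 94 = 483628/5131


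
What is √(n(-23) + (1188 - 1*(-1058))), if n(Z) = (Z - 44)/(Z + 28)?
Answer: 61*√15/5 ≈ 47.250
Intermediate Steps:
n(Z) = (-44 + Z)/(28 + Z)
√(n(-23) + (1188 - 1*(-1058))) = √((-44 - 23)/(28 - 23) + (1188 - 1*(-1058))) = √(-67/5 + (1188 + 1058)) = √((⅕)*(-67) + 2246) = √(-67/5 + 2246) = √(11163/5) = 61*√15/5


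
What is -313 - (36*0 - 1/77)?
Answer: -24100/77 ≈ -312.99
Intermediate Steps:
-313 - (36*0 - 1/77) = -313 - (0 - 1*1/77) = -313 - (0 - 1/77) = -313 - 1*(-1/77) = -313 + 1/77 = -24100/77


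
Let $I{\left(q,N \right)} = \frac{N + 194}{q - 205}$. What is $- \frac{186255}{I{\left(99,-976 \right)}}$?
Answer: $- \frac{9871515}{391} \approx -25247.0$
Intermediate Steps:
$I{\left(q,N \right)} = \frac{194 + N}{-205 + q}$
$- \frac{186255}{I{\left(99,-976 \right)}} = - \frac{186255}{\frac{1}{-205 + 99} \left(194 - 976\right)} = - \frac{186255}{\frac{1}{-106} \left(-782\right)} = - \frac{186255}{\left(- \frac{1}{106}\right) \left(-782\right)} = - \frac{186255}{\frac{391}{53}} = \left(-186255\right) \frac{53}{391} = - \frac{9871515}{391}$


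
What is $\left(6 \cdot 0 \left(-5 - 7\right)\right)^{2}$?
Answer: $0$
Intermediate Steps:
$\left(6 \cdot 0 \left(-5 - 7\right)\right)^{2} = \left(0 \left(-12\right)\right)^{2} = 0^{2} = 0$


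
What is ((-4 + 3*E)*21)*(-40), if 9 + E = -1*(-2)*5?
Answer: 840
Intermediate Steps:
E = 1 (E = -9 - 1*(-2)*5 = -9 + 2*5 = -9 + 10 = 1)
((-4 + 3*E)*21)*(-40) = ((-4 + 3*1)*21)*(-40) = ((-4 + 3)*21)*(-40) = -1*21*(-40) = -21*(-40) = 840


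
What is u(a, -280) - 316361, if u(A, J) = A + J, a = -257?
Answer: -316898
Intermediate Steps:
u(a, -280) - 316361 = (-257 - 280) - 316361 = -537 - 316361 = -316898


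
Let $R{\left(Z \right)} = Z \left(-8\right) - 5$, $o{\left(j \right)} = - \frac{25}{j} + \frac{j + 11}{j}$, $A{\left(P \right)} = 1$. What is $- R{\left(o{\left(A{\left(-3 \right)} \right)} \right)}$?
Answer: $-99$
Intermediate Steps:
$o{\left(j \right)} = - \frac{25}{j} + \frac{11 + j}{j}$
$R{\left(Z \right)} = -5 - 8 Z$ ($R{\left(Z \right)} = - 8 Z - 5 = -5 - 8 Z$)
$- R{\left(o{\left(A{\left(-3 \right)} \right)} \right)} = - (-5 - 8 \frac{-14 + 1}{1}) = - (-5 - 8 \cdot 1 \left(-13\right)) = - (-5 - -104) = - (-5 + 104) = \left(-1\right) 99 = -99$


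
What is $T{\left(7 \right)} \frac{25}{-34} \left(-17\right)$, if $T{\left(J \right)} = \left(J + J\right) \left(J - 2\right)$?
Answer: $875$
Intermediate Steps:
$T{\left(J \right)} = 2 J \left(-2 + J\right)$
$T{\left(7 \right)} \frac{25}{-34} \left(-17\right) = 2 \cdot 7 \left(-2 + 7\right) \frac{25}{-34} \left(-17\right) = 2 \cdot 7 \cdot 5 \cdot 25 \left(- \frac{1}{34}\right) \left(-17\right) = 70 \left(- \frac{25}{34}\right) \left(-17\right) = \left(- \frac{875}{17}\right) \left(-17\right) = 875$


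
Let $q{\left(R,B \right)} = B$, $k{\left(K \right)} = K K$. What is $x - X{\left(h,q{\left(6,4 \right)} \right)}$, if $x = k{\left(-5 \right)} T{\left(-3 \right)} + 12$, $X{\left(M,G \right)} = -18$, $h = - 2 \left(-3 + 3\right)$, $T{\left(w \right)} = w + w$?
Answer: $-120$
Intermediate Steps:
$T{\left(w \right)} = 2 w$
$k{\left(K \right)} = K^{2}$
$h = 0$ ($h = \left(-2\right) 0 = 0$)
$x = -138$ ($x = \left(-5\right)^{2} \cdot 2 \left(-3\right) + 12 = 25 \left(-6\right) + 12 = -150 + 12 = -138$)
$x - X{\left(h,q{\left(6,4 \right)} \right)} = -138 - -18 = -138 + 18 = -120$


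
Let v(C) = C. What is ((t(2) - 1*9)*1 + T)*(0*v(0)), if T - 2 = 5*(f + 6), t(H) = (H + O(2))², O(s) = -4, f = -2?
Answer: 0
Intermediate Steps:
t(H) = (-4 + H)² (t(H) = (H - 4)² = (-4 + H)²)
T = 22 (T = 2 + 5*(-2 + 6) = 2 + 5*4 = 2 + 20 = 22)
((t(2) - 1*9)*1 + T)*(0*v(0)) = (((-4 + 2)² - 1*9)*1 + 22)*(0*0) = (((-2)² - 9)*1 + 22)*0 = ((4 - 9)*1 + 22)*0 = (-5*1 + 22)*0 = (-5 + 22)*0 = 17*0 = 0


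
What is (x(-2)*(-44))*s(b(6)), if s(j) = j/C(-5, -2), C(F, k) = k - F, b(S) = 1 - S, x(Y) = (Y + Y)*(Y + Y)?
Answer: 3520/3 ≈ 1173.3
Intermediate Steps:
x(Y) = 4*Y² (x(Y) = (2*Y)*(2*Y) = 4*Y²)
s(j) = j/3 (s(j) = j/(-2 - 1*(-5)) = j/(-2 + 5) = j/3)
(x(-2)*(-44))*s(b(6)) = ((4*(-2)²)*(-44))*((1 - 1*6)/3) = ((4*4)*(-44))*((1 - 6)/3) = (16*(-44))*((⅓)*(-5)) = -704*(-5/3) = 3520/3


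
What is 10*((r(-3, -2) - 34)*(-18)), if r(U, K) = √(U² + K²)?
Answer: 6120 - 180*√13 ≈ 5471.0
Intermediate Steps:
r(U, K) = √(K² + U²)
10*((r(-3, -2) - 34)*(-18)) = 10*((√((-2)² + (-3)²) - 34)*(-18)) = 10*((√(4 + 9) - 34)*(-18)) = 10*((√13 - 34)*(-18)) = 10*((-34 + √13)*(-18)) = 10*(612 - 18*√13) = 6120 - 180*√13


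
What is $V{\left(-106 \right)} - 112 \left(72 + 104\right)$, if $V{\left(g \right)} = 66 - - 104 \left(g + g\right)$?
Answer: $-41694$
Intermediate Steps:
$V{\left(g \right)} = 66 + 208 g$ ($V{\left(g \right)} = 66 - - 104 \cdot 2 g = 66 - - 208 g = 66 + 208 g$)
$V{\left(-106 \right)} - 112 \left(72 + 104\right) = \left(66 + 208 \left(-106\right)\right) - 112 \left(72 + 104\right) = \left(66 - 22048\right) - 112 \cdot 176 = -21982 - 19712 = -41694$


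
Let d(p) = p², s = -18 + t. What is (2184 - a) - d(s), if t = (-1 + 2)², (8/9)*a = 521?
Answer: 10471/8 ≈ 1308.9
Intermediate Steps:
a = 4689/8 (a = (9/8)*521 = 4689/8 ≈ 586.13)
t = 1 (t = 1² = 1)
s = -17 (s = -18 + 1 = -17)
(2184 - a) - d(s) = (2184 - 1*4689/8) - 1*(-17)² = (2184 - 4689/8) - 1*289 = 12783/8 - 289 = 10471/8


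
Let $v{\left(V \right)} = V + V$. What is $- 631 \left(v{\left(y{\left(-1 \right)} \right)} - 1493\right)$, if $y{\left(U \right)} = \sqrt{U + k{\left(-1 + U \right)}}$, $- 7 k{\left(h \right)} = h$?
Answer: $942083 - \frac{1262 i \sqrt{35}}{7} \approx 9.4208 \cdot 10^{5} - 1066.6 i$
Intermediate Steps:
$k{\left(h \right)} = - \frac{h}{7}$
$y{\left(U \right)} = \sqrt{\frac{1}{7} + \frac{6 U}{7}}$ ($y{\left(U \right)} = \sqrt{U - \frac{-1 + U}{7}} = \sqrt{U - \left(- \frac{1}{7} + \frac{U}{7}\right)} = \sqrt{\frac{1}{7} + \frac{6 U}{7}}$)
$v{\left(V \right)} = 2 V$
$- 631 \left(v{\left(y{\left(-1 \right)} \right)} - 1493\right) = - 631 \left(2 \frac{\sqrt{7 + 42 \left(-1\right)}}{7} - 1493\right) = - 631 \left(2 \frac{\sqrt{7 - 42}}{7} - 1493\right) = - 631 \left(2 \frac{\sqrt{-35}}{7} - 1493\right) = - 631 \left(2 \frac{i \sqrt{35}}{7} - 1493\right) = - 631 \left(\frac{2 i \sqrt{35}}{7} - 1493\right) = - 631 \left(-1493 + \frac{2 i \sqrt{35}}{7}\right) = 942083 - \frac{1262 i \sqrt{35}}{7}$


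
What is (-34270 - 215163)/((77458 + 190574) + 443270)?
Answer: -249433/711302 ≈ -0.35067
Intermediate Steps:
(-34270 - 215163)/((77458 + 190574) + 443270) = -249433/(268032 + 443270) = -249433/711302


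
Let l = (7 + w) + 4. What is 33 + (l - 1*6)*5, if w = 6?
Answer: 88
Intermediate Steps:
l = 17 (l = (7 + 6) + 4 = 13 + 4 = 17)
33 + (l - 1*6)*5 = 33 + (17 - 1*6)*5 = 33 + (17 - 6)*5 = 33 + 11*5 = 33 + 55 = 88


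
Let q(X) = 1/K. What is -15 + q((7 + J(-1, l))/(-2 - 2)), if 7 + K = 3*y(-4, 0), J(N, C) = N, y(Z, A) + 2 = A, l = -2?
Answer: -196/13 ≈ -15.077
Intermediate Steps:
y(Z, A) = -2 + A
K = -13 (K = -7 + 3*(-2 + 0) = -7 + 3*(-2) = -7 - 6 = -13)
q(X) = -1/13 (q(X) = 1/(-13) = -1/13)
-15 + q((7 + J(-1, l))/(-2 - 2)) = -15 - 1/13 = -196/13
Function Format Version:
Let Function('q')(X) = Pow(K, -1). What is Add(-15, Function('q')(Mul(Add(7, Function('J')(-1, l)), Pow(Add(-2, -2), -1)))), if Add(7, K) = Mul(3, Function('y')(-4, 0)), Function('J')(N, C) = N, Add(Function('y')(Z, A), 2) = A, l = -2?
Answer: Rational(-196, 13) ≈ -15.077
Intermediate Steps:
Function('y')(Z, A) = Add(-2, A)
K = -13 (K = Add(-7, Mul(3, Add(-2, 0))) = Add(-7, Mul(3, -2)) = Add(-7, -6) = -13)
Function('q')(X) = Rational(-1, 13) (Function('q')(X) = Pow(-13, -1) = Rational(-1, 13))
Add(-15, Function('q')(Mul(Add(7, Function('J')(-1, l)), Pow(Add(-2, -2), -1)))) = Add(-15, Rational(-1, 13)) = Rational(-196, 13)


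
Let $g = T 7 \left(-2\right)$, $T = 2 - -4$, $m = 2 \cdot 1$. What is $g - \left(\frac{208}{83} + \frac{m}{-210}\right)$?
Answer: $- \frac{753817}{8715} \approx -86.496$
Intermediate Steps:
$m = 2$
$T = 6$ ($T = 2 + 4 = 6$)
$g = -84$ ($g = 6 \cdot 7 \left(-2\right) = 42 \left(-2\right) = -84$)
$g - \left(\frac{208}{83} + \frac{m}{-210}\right) = -84 - \left(\frac{208}{83} + \frac{2}{-210}\right) = -84 - \left(208 \cdot \frac{1}{83} + 2 \left(- \frac{1}{210}\right)\right) = -84 - \left(\frac{208}{83} - \frac{1}{105}\right) = -84 - \frac{21757}{8715} = - \frac{753817}{8715}$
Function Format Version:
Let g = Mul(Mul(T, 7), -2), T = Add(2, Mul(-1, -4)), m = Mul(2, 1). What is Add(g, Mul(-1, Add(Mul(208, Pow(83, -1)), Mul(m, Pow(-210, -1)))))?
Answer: Rational(-753817, 8715) ≈ -86.496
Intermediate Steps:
m = 2
T = 6 (T = Add(2, 4) = 6)
g = -84 (g = Mul(Mul(6, 7), -2) = Mul(42, -2) = -84)
Add(g, Mul(-1, Add(Mul(208, Pow(83, -1)), Mul(m, Pow(-210, -1))))) = Add(-84, Mul(-1, Add(Mul(208, Pow(83, -1)), Mul(2, Pow(-210, -1))))) = Add(-84, Mul(-1, Add(Mul(208, Rational(1, 83)), Mul(2, Rational(-1, 210))))) = Add(-84, Mul(-1, Add(Rational(208, 83), Rational(-1, 105)))) = Add(-84, Mul(-1, Rational(21757, 8715))) = Add(-84, Rational(-21757, 8715)) = Rational(-753817, 8715)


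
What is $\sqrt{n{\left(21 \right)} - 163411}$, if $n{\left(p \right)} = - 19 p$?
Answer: $i \sqrt{163810} \approx 404.73 i$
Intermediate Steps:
$\sqrt{n{\left(21 \right)} - 163411} = \sqrt{\left(-19\right) 21 - 163411} = \sqrt{-399 - 163411} = \sqrt{-163810} = i \sqrt{163810}$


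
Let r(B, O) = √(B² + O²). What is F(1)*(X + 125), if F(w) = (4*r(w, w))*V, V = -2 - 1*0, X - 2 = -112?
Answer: -120*√2 ≈ -169.71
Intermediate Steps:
X = -110 (X = 2 - 112 = -110)
V = -2 (V = -2 + 0 = -2)
F(w) = -8*√2*√(w²) (F(w) = (4*√(w² + w²))*(-2) = (4*√(2*w²))*(-2) = (4*(√2*√(w²)))*(-2) = (4*√2*√(w²))*(-2) = -8*√2*√(w²))
F(1)*(X + 125) = (-8*√2*√(1²))*(-110 + 125) = -8*√2*√1*15 = -8*√2*1*15 = -8*√2*15 = -120*√2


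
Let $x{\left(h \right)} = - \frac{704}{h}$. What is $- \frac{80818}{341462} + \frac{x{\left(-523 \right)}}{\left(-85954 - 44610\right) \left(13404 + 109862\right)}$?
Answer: $- \frac{227360464935777}{960614702794747} \approx -0.23668$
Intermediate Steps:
$- \frac{80818}{341462} + \frac{x{\left(-523 \right)}}{\left(-85954 - 44610\right) \left(13404 + 109862\right)} = - \frac{80818}{341462} + \frac{\left(-704\right) \frac{1}{-523}}{\left(-85954 - 44610\right) \left(13404 + 109862\right)} = \left(-80818\right) \frac{1}{341462} + \frac{\left(-704\right) \left(- \frac{1}{523}\right)}{\left(-130564\right) 123266} = - \frac{2377}{10043} + \frac{704}{523 \left(-16094102024\right)} = - \frac{2377}{10043} + \frac{704}{523} \left(- \frac{1}{16094102024}\right) = - \frac{2377}{10043} - \frac{8}{95650174529} = - \frac{227360464935777}{960614702794747}$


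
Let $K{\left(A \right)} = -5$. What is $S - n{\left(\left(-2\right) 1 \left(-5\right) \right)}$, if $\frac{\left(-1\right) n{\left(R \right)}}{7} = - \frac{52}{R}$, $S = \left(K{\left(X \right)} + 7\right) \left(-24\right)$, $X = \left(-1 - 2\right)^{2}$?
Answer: $- \frac{422}{5} \approx -84.4$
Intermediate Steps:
$X = 9$ ($X = \left(-3\right)^{2} = 9$)
$S = -48$ ($S = \left(-5 + 7\right) \left(-24\right) = 2 \left(-24\right) = -48$)
$n{\left(R \right)} = \frac{364}{R}$ ($n{\left(R \right)} = - 7 \left(- \frac{52}{R}\right) = \frac{364}{R}$)
$S - n{\left(\left(-2\right) 1 \left(-5\right) \right)} = -48 - \frac{364}{\left(-2\right) 1 \left(-5\right)} = -48 - \frac{364}{\left(-2\right) \left(-5\right)} = -48 - \frac{364}{10} = -48 - 364 \cdot \frac{1}{10} = -48 - \frac{182}{5} = - \frac{422}{5}$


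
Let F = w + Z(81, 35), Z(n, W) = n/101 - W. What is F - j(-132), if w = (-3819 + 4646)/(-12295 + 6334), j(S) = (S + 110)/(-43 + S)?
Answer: -3630989017/105360675 ≈ -34.462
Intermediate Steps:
j(S) = (110 + S)/(-43 + S)
Z(n, W) = -W + n/101 (Z(n, W) = n*(1/101) - W = n/101 - W = -W + n/101)
w = -827/5961 (w = 827/(-5961) = 827*(-1/5961) = -827/5961 ≈ -0.13874)
F = -20672821/602061 (F = -827/5961 + (-1*35 + (1/101)*81) = -827/5961 + (-35 + 81/101) = -827/5961 - 3454/101 = -20672821/602061 ≈ -34.337)
F - j(-132) = -20672821/602061 - (110 - 132)/(-43 - 132) = -20672821/602061 - (-22)/(-175) = -20672821/602061 - (-1)*(-22)/175 = -20672821/602061 - 1*22/175 = -20672821/602061 - 22/175 = -3630989017/105360675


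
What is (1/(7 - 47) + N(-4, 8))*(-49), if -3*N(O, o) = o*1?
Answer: 15827/120 ≈ 131.89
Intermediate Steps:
N(O, o) = -o/3
(1/(7 - 47) + N(-4, 8))*(-49) = (1/(7 - 47) - ⅓*8)*(-49) = (1/(-40) - 8/3)*(-49) = (-1/40 - 8/3)*(-49) = -323/120*(-49) = 15827/120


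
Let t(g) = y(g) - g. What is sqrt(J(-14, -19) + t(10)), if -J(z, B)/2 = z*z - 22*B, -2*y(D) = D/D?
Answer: I*sqrt(4954)/2 ≈ 35.192*I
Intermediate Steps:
y(D) = -1/2 (y(D) = -D/(2*D) = -1/2*1 = -1/2)
J(z, B) = -2*z**2 + 44*B (J(z, B) = -2*(z*z - 22*B) = -2*(z**2 - 22*B) = -2*z**2 + 44*B)
t(g) = -1/2 - g
sqrt(J(-14, -19) + t(10)) = sqrt((-2*(-14)**2 + 44*(-19)) + (-1/2 - 1*10)) = sqrt((-2*196 - 836) + (-1/2 - 10)) = sqrt((-392 - 836) - 21/2) = sqrt(-1228 - 21/2) = sqrt(-2477/2) = I*sqrt(4954)/2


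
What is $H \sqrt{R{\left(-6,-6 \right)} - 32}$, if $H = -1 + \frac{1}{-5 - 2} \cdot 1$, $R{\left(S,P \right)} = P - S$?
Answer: $- \frac{32 i \sqrt{2}}{7} \approx - 6.465 i$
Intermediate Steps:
$H = - \frac{8}{7}$ ($H = -1 + \frac{1}{-7} \cdot 1 = -1 - \frac{1}{7} = - \frac{8}{7} \approx -1.1429$)
$H \sqrt{R{\left(-6,-6 \right)} - 32} = - \frac{8 \sqrt{\left(-6 - -6\right) - 32}}{7} = - \frac{8 \sqrt{\left(-6 + 6\right) - 32}}{7} = - \frac{8 \sqrt{0 - 32}}{7} = - \frac{8 \sqrt{-32}}{7} = - \frac{8 \cdot 4 i \sqrt{2}}{7} = - \frac{32 i \sqrt{2}}{7}$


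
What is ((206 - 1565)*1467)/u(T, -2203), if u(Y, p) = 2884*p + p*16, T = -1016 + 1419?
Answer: 1993653/6388700 ≈ 0.31206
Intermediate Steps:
T = 403
u(Y, p) = 2900*p (u(Y, p) = 2884*p + 16*p = 2900*p)
((206 - 1565)*1467)/u(T, -2203) = ((206 - 1565)*1467)/((2900*(-2203))) = -1359*1467/(-6388700) = -1993653*(-1/6388700) = 1993653/6388700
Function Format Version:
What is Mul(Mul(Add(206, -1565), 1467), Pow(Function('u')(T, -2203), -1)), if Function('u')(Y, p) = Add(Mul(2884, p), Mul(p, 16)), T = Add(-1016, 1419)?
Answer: Rational(1993653, 6388700) ≈ 0.31206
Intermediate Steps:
T = 403
Function('u')(Y, p) = Mul(2900, p) (Function('u')(Y, p) = Add(Mul(2884, p), Mul(16, p)) = Mul(2900, p))
Mul(Mul(Add(206, -1565), 1467), Pow(Function('u')(T, -2203), -1)) = Mul(Mul(Add(206, -1565), 1467), Pow(Mul(2900, -2203), -1)) = Mul(Mul(-1359, 1467), Pow(-6388700, -1)) = Mul(-1993653, Rational(-1, 6388700)) = Rational(1993653, 6388700)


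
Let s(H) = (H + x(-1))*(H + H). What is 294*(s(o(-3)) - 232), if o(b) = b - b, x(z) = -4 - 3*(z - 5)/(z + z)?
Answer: -68208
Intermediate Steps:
x(z) = -4 - 3*(-5 + z)/(2*z)
o(b) = 0
s(H) = 2*H*(-13 + H) (s(H) = (H + (1/2)*(15 - 11*(-1))/(-1))*(H + H) = (H + (1/2)*(-1)*(15 + 11))*(2*H) = (H + (1/2)*(-1)*26)*(2*H) = (H - 13)*(2*H) = (-13 + H)*(2*H) = 2*H*(-13 + H))
294*(s(o(-3)) - 232) = 294*(2*0*(-13 + 0) - 232) = 294*(2*0*(-13) - 232) = 294*(0 - 232) = 294*(-232) = -68208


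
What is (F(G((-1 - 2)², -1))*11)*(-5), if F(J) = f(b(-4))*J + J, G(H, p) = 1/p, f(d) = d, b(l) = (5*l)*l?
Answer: 4455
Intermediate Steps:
b(l) = 5*l²
F(J) = 81*J (F(J) = (5*(-4)²)*J + J = (5*16)*J + J = 80*J + J = 81*J)
(F(G((-1 - 2)², -1))*11)*(-5) = ((81/(-1))*11)*(-5) = ((81*(-1))*11)*(-5) = -81*11*(-5) = -891*(-5) = 4455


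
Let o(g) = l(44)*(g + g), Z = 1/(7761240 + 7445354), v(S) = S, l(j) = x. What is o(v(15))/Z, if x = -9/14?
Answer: -2052890190/7 ≈ -2.9327e+8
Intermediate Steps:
x = -9/14 (x = -9*1/14 = -9/14 ≈ -0.64286)
l(j) = -9/14
Z = 1/15206594 ≈ 6.5761e-8
o(g) = -9*g/7 (o(g) = -9*(g + g)/14 = -9*g/7)
o(v(15))/Z = (-9/7*15)/(1/15206594) = -135/7*15206594 = -2052890190/7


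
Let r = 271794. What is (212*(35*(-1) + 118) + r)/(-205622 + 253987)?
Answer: 57878/9673 ≈ 5.9835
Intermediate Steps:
(212*(35*(-1) + 118) + r)/(-205622 + 253987) = (212*(35*(-1) + 118) + 271794)/(-205622 + 253987) = (212*(-35 + 118) + 271794)/48365 = (212*83 + 271794)*(1/48365) = (17596 + 271794)*(1/48365) = 289390*(1/48365) = 57878/9673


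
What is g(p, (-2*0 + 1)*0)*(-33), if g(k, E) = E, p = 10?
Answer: 0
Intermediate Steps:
g(p, (-2*0 + 1)*0)*(-33) = ((-2*0 + 1)*0)*(-33) = ((0 + 1)*0)*(-33) = (1*0)*(-33) = 0*(-33) = 0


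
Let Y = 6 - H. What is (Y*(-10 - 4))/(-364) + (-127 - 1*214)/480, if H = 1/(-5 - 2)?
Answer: -20711/43680 ≈ -0.47415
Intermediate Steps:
H = -⅐ (H = 1/(-7) = -⅐ ≈ -0.14286)
Y = 43/7 (Y = 6 - 1*(-⅐) = 6 + ⅐ = 43/7 ≈ 6.1429)
(Y*(-10 - 4))/(-364) + (-127 - 1*214)/480 = (43*(-10 - 4)/7)/(-364) + (-127 - 1*214)/480 = ((43/7)*(-14))*(-1/364) + (-127 - 214)*(1/480) = -86*(-1/364) - 341*1/480 = 43/182 - 341/480 = -20711/43680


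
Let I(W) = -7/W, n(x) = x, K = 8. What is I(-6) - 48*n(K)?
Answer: -2297/6 ≈ -382.83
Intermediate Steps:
I(-6) - 48*n(K) = -7/(-6) - 48*8 = -7*(-1/6) - 384 = 7/6 - 384 = -2297/6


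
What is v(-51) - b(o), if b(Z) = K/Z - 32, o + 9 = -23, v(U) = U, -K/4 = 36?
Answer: -47/2 ≈ -23.500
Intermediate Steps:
K = -144 (K = -4*36 = -144)
o = -32 (o = -9 - 23 = -32)
b(Z) = -32 - 144/Z (b(Z) = -144/Z - 32 = -32 - 144/Z)
v(-51) - b(o) = -51 - (-32 - 144/(-32)) = -51 - (-32 - 144*(-1/32)) = -51 - (-32 + 9/2) = -51 - 1*(-55/2) = -51 + 55/2 = -47/2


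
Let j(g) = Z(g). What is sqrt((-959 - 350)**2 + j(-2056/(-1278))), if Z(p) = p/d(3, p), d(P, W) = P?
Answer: sqrt(699650494365)/639 ≈ 1309.0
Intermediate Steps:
Z(p) = p/3
j(g) = g/3
sqrt((-959 - 350)**2 + j(-2056/(-1278))) = sqrt((-959 - 350)**2 + (-2056/(-1278))/3) = sqrt((-1309)**2 + (-2056*(-1/1278))/3) = sqrt(1713481 + (1/3)*(1028/639)) = sqrt(1713481 + 1028/1917) = sqrt(3284744105/1917) = sqrt(699650494365)/639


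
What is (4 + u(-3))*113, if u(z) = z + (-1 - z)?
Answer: 339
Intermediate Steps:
u(z) = -1
(4 + u(-3))*113 = (4 - 1)*113 = 3*113 = 339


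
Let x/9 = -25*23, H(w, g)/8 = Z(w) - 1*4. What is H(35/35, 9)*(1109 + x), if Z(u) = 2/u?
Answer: 65056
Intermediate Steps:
H(w, g) = -32 + 16/w (H(w, g) = 8*(2/w - 1*4) = 8*(2/w - 4) = 8*(-4 + 2/w) = -32 + 16/w)
x = -5175 (x = 9*(-25*23) = 9*(-575) = -5175)
H(35/35, 9)*(1109 + x) = (-32 + 16/((35/35)))*(1109 - 5175) = (-32 + 16/((35*(1/35))))*(-4066) = (-32 + 16/1)*(-4066) = (-32 + 16*1)*(-4066) = (-32 + 16)*(-4066) = -16*(-4066) = 65056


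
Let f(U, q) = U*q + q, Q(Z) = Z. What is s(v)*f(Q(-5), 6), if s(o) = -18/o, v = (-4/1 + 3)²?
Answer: 432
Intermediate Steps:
v = 1 (v = (-4*1 + 3)² = (-4 + 3)² = (-1)² = 1)
f(U, q) = q + U*q
s(v)*f(Q(-5), 6) = (-18/1)*(6*(1 - 5)) = (-18*1)*(6*(-4)) = -18*(-24) = 432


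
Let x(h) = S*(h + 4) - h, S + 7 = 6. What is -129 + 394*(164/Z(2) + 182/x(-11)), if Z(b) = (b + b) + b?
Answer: 131617/9 ≈ 14624.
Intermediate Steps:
S = -1 (S = -7 + 6 = -1)
Z(b) = 3*b (Z(b) = 2*b + b = 3*b)
x(h) = -4 - 2*h (x(h) = -(h + 4) - h = -(4 + h) - h = (-4 - h) - h = -4 - 2*h)
-129 + 394*(164/Z(2) + 182/x(-11)) = -129 + 394*(164/((3*2)) + 182/(-4 - 2*(-11))) = -129 + 394*(164/6 + 182/(-4 + 22)) = -129 + 394*(164*(1/6) + 182/18) = -129 + 394*(82/3 + 182*(1/18)) = -129 + 394*(82/3 + 91/9) = -129 + 394*(337/9) = -129 + 132778/9 = 131617/9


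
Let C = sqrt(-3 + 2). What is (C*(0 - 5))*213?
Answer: -1065*I ≈ -1065.0*I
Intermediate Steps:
C = I (C = sqrt(-1) = I ≈ 1.0*I)
(C*(0 - 5))*213 = (I*(0 - 5))*213 = (I*(-5))*213 = -5*I*213 = -1065*I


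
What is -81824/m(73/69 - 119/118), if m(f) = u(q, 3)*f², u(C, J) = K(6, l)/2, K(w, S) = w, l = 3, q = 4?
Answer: -1808096675712/162409 ≈ -1.1133e+7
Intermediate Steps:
u(C, J) = 3 (u(C, J) = 6/2 = 6*(½) = 3)
m(f) = 3*f²
-81824/m(73/69 - 119/118) = -81824*1/(3*(73/69 - 119/118)²) = -81824/(3*(403/8142)²) = -81824/(3*(162409/66292164)) = -81824/162409/22097388 = -81824*22097388/162409 = -1808096675712/162409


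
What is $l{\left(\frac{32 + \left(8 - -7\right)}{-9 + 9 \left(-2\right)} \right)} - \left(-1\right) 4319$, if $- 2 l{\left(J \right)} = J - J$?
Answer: $4319$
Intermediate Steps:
$l{\left(J \right)} = 0$ ($l{\left(J \right)} = - \frac{J - J}{2} = \left(- \frac{1}{2}\right) 0 = 0$)
$l{\left(\frac{32 + \left(8 - -7\right)}{-9 + 9 \left(-2\right)} \right)} - \left(-1\right) 4319 = 0 - \left(-1\right) 4319 = 0 - -4319 = 0 + 4319 = 4319$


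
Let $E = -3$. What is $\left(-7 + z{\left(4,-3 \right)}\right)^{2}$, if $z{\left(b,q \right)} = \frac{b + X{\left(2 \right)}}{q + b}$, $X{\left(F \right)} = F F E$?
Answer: $225$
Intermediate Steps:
$X{\left(F \right)} = - 3 F^{2}$ ($X{\left(F \right)} = F F \left(-3\right) = F^{2} \left(-3\right) = - 3 F^{2}$)
$z{\left(b,q \right)} = \frac{-12 + b}{b + q}$ ($z{\left(b,q \right)} = \frac{b - 3 \cdot 2^{2}}{q + b} = \frac{b - 12}{b + q} = \frac{-12 + b}{b + q}$)
$\left(-7 + z{\left(4,-3 \right)}\right)^{2} = \left(-7 + \frac{-12 + 4}{4 - 3}\right)^{2} = \left(-7 + 1^{-1} \left(-8\right)\right)^{2} = \left(-7 + 1 \left(-8\right)\right)^{2} = \left(-7 - 8\right)^{2} = \left(-15\right)^{2} = 225$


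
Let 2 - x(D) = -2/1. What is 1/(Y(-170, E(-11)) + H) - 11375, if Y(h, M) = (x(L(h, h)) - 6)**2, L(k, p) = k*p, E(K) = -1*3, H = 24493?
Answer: -278653374/24497 ≈ -11375.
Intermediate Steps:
E(K) = -3
x(D) = 4 (x(D) = 2 - (-2)/1 = 2 - (-2) = 2 - 1*(-2) = 2 + 2 = 4)
Y(h, M) = 4 (Y(h, M) = (4 - 6)**2 = (-2)**2 = 4)
1/(Y(-170, E(-11)) + H) - 11375 = 1/(4 + 24493) - 11375 = 1/24497 - 11375 = -278653374/24497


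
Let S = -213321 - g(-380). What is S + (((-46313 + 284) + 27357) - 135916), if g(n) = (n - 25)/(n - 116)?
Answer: -182483269/496 ≈ -3.6791e+5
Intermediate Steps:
g(n) = (-25 + n)/(-116 + n)
S = -105807621/496 (S = -213321 - (-25 - 380)/(-116 - 380) = -213321 - (-405)/(-496) = -213321 - (-1)*(-405)/496 = -213321 - 1*405/496 = -213321 - 405/496 = -105807621/496 ≈ -2.1332e+5)
S + (((-46313 + 284) + 27357) - 135916) = -105807621/496 + (((-46313 + 284) + 27357) - 135916) = -105807621/496 + ((-46029 + 27357) - 135916) = -105807621/496 + (-18672 - 135916) = -105807621/496 - 154588 = -182483269/496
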